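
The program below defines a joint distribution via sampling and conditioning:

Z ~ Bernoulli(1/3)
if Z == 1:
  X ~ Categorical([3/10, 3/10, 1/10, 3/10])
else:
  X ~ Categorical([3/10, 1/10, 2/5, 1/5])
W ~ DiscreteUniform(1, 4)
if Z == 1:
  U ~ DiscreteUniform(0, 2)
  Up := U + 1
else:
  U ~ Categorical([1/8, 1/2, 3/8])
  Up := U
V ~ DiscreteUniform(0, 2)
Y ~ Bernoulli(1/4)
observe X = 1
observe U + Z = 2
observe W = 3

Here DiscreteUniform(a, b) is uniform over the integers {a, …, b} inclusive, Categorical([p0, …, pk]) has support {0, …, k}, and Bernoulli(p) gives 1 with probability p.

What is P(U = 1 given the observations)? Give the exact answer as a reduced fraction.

Enumerate traces; 12 have nonzero weight after conditioning:
  (Z=0, X=1, W=3, U=2, V=0, Y=0) weight 1/640
  (Z=0, X=1, W=3, U=2, V=0, Y=1) weight 1/1920
  (Z=0, X=1, W=3, U=2, V=1, Y=0) weight 1/640
  (Z=0, X=1, W=3, U=2, V=1, Y=1) weight 1/1920
  (Z=0, X=1, W=3, U=2, V=2, Y=0) weight 1/640
  (Z=0, X=1, W=3, U=2, V=2, Y=1) weight 1/1920
  (Z=1, X=1, W=3, U=1, V=0, Y=0) weight 1/480
  (Z=1, X=1, W=3, U=1, V=0, Y=1) weight 1/1440
  … 4 more
Group by U:
  weight(U=1) = 1/120
  weight(U=2) = 1/160
Total weight = 1/120 + 1/160 = 7/480
P(U=1 | obs) = 1/120 / 7/480 = 4/7
P(U=2 | obs) = 1/160 / 7/480 = 3/7

P(U = 1 | obs) = 4/7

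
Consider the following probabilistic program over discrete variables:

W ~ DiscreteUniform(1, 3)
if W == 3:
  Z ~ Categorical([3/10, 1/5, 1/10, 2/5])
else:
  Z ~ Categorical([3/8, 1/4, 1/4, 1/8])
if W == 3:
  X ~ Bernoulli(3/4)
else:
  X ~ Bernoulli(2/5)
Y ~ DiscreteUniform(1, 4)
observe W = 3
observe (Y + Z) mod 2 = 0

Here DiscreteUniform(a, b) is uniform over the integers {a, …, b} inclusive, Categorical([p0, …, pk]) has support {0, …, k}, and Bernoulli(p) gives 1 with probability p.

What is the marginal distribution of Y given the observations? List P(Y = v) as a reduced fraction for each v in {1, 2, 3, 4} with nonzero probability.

Enumerate traces; 16 have nonzero weight after conditioning:
  (W=3, Z=0, X=0, Y=2) weight 1/160
  (W=3, Z=0, X=0, Y=4) weight 1/160
  (W=3, Z=0, X=1, Y=2) weight 3/160
  (W=3, Z=0, X=1, Y=4) weight 3/160
  (W=3, Z=1, X=0, Y=1) weight 1/240
  (W=3, Z=1, X=0, Y=3) weight 1/240
  (W=3, Z=1, X=1, Y=1) weight 1/80
  (W=3, Z=1, X=1, Y=3) weight 1/80
  … 8 more
Group by Y:
  weight(Y=1) = 1/20
  weight(Y=2) = 1/30
  weight(Y=3) = 1/20
  weight(Y=4) = 1/30
Total weight = 1/20 + 1/30 + 1/20 + 1/30 = 1/6
P(Y=1 | obs) = 1/20 / 1/6 = 3/10
P(Y=2 | obs) = 1/30 / 1/6 = 1/5
P(Y=3 | obs) = 1/20 / 1/6 = 3/10
P(Y=4 | obs) = 1/30 / 1/6 = 1/5

P(Y=1) = 3/10, P(Y=2) = 1/5, P(Y=3) = 3/10, P(Y=4) = 1/5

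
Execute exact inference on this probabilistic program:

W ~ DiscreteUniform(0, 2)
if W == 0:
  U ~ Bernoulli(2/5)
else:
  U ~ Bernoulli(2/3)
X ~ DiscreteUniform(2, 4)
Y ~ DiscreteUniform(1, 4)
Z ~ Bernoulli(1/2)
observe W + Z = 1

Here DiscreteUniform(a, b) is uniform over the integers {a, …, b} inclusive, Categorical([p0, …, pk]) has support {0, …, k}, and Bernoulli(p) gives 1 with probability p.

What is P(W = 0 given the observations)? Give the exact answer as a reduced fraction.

P(W = 0 | obs) = 1/2

Enumerate traces; 48 have nonzero weight after conditioning:
  (W=0, U=0, X=2, Y=1, Z=1) weight 1/120
  (W=0, U=0, X=2, Y=2, Z=1) weight 1/120
  (W=0, U=0, X=2, Y=3, Z=1) weight 1/120
  (W=0, U=0, X=2, Y=4, Z=1) weight 1/120
  (W=0, U=0, X=3, Y=1, Z=1) weight 1/120
  (W=0, U=0, X=3, Y=2, Z=1) weight 1/120
  (W=0, U=0, X=3, Y=3, Z=1) weight 1/120
  (W=0, U=0, X=3, Y=4, Z=1) weight 1/120
  (W=1, U=0, X=2, Y=1, Z=0) weight 1/216
  … 39 more
Group by W:
  weight(W=0) = 1/6
  weight(W=1) = 1/6
Total weight = 1/6 + 1/6 = 1/3
P(W=0 | obs) = 1/6 / 1/3 = 1/2
P(W=1 | obs) = 1/6 / 1/3 = 1/2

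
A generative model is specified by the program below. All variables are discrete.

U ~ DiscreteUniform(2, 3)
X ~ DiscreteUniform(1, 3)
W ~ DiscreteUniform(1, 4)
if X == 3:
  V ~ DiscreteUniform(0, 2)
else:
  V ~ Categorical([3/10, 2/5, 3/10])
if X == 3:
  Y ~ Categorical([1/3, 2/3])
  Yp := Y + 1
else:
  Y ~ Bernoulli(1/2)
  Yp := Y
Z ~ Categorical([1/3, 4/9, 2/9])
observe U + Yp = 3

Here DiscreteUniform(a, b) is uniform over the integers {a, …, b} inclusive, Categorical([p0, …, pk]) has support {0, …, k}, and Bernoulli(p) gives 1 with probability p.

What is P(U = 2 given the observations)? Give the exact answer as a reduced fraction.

Enumerate traces; 180 have nonzero weight after conditioning:
  (U=2, X=1, W=1, V=0, Y=1, Z=0) weight 1/480
  (U=2, X=1, W=1, V=0, Y=1, Z=1) weight 1/360
  (U=2, X=1, W=1, V=0, Y=1, Z=2) weight 1/720
  (U=2, X=1, W=1, V=1, Y=1, Z=0) weight 1/360
  (U=2, X=1, W=1, V=1, Y=1, Z=1) weight 1/270
  (U=2, X=1, W=1, V=1, Y=1, Z=2) weight 1/540
  (U=2, X=1, W=1, V=2, Y=1, Z=0) weight 1/480
  (U=2, X=1, W=1, V=2, Y=1, Z=1) weight 1/360
  (U=3, X=1, W=1, V=0, Y=0, Z=0) weight 1/480
  … 171 more
Group by U:
  weight(U=2) = 2/9
  weight(U=3) = 1/6
Total weight = 2/9 + 1/6 = 7/18
P(U=2 | obs) = 2/9 / 7/18 = 4/7
P(U=3 | obs) = 1/6 / 7/18 = 3/7

P(U = 2 | obs) = 4/7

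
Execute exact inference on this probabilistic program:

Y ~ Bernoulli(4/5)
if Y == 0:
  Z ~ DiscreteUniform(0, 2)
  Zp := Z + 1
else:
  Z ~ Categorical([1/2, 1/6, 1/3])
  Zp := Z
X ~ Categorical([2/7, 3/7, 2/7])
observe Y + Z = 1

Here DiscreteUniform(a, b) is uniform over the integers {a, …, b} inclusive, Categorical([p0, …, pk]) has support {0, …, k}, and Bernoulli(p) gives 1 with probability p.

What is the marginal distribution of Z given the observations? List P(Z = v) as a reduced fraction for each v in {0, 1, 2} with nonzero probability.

P(Z=0) = 6/7, P(Z=1) = 1/7

Enumerate traces; 6 have nonzero weight after conditioning:
  (Y=0, Z=1, X=0) weight 2/105
  (Y=0, Z=1, X=1) weight 1/35
  (Y=0, Z=1, X=2) weight 2/105
  (Y=1, Z=0, X=0) weight 4/35
  (Y=1, Z=0, X=1) weight 6/35
  (Y=1, Z=0, X=2) weight 4/35
Group by Z:
  weight(Z=0) = 2/5
  weight(Z=1) = 1/15
Total weight = 2/5 + 1/15 = 7/15
P(Z=0 | obs) = 2/5 / 7/15 = 6/7
P(Z=1 | obs) = 1/15 / 7/15 = 1/7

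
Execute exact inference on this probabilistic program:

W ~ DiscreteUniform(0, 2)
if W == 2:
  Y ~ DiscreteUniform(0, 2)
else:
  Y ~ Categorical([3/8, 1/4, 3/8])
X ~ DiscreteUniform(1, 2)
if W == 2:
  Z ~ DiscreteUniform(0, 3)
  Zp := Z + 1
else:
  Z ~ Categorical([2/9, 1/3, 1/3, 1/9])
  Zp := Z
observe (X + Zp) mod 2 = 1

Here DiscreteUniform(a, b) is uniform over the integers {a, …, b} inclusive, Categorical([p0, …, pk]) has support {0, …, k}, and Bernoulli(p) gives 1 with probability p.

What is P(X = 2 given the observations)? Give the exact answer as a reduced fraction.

P(X = 2 | obs) = 25/54

Enumerate traces; 36 have nonzero weight after conditioning:
  (W=0, Y=0, X=1, Z=0) weight 1/72
  (W=0, Y=0, X=1, Z=2) weight 1/48
  (W=0, Y=0, X=2, Z=1) weight 1/48
  (W=0, Y=0, X=2, Z=3) weight 1/144
  (W=0, Y=1, X=1, Z=0) weight 1/108
  (W=0, Y=1, X=1, Z=2) weight 1/72
  (W=0, Y=1, X=2, Z=1) weight 1/72
  (W=0, Y=1, X=2, Z=3) weight 1/216
  … 28 more
Group by X:
  weight(X=1) = 29/108
  weight(X=2) = 25/108
Total weight = 29/108 + 25/108 = 1/2
P(X=1 | obs) = 29/108 / 1/2 = 29/54
P(X=2 | obs) = 25/108 / 1/2 = 25/54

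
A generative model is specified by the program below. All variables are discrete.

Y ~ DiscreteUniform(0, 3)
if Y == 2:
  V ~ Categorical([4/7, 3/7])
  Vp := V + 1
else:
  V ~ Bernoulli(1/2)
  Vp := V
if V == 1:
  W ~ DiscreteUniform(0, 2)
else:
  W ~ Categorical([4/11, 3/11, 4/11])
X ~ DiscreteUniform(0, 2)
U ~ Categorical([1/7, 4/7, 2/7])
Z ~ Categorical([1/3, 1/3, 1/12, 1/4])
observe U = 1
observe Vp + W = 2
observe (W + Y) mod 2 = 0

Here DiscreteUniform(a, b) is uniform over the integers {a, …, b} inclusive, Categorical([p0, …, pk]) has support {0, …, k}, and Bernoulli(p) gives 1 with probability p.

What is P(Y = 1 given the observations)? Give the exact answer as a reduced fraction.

P(Y = 1 | obs) = 77/304

Enumerate traces; 48 have nonzero weight after conditioning:
  (Y=0, V=0, W=2, X=0, U=1, Z=0) weight 2/693
  (Y=0, V=0, W=2, X=0, U=1, Z=1) weight 2/693
  (Y=0, V=0, W=2, X=0, U=1, Z=2) weight 1/1386
  (Y=0, V=0, W=2, X=0, U=1, Z=3) weight 1/462
  (Y=0, V=0, W=2, X=1, U=1, Z=0) weight 2/693
  (Y=0, V=0, W=2, X=1, U=1, Z=1) weight 2/693
  (Y=0, V=0, W=2, X=1, U=1, Z=2) weight 1/1386
  (Y=0, V=0, W=2, X=1, U=1, Z=3) weight 1/462
  (Y=1, V=1, W=1, X=0, U=1, Z=0) weight 1/378
  (Y=2, V=1, W=0, X=0, U=1, Z=0) weight 1/441
  … 38 more
Group by Y:
  weight(Y=0) = 2/77
  weight(Y=1) = 1/42
  weight(Y=2) = 1/49
  weight(Y=3) = 1/42
Total weight = 2/77 + 1/42 + 1/49 + 1/42 = 152/1617
P(Y=0 | obs) = 2/77 / 152/1617 = 21/76
P(Y=1 | obs) = 1/42 / 152/1617 = 77/304
P(Y=2 | obs) = 1/49 / 152/1617 = 33/152
P(Y=3 | obs) = 1/42 / 152/1617 = 77/304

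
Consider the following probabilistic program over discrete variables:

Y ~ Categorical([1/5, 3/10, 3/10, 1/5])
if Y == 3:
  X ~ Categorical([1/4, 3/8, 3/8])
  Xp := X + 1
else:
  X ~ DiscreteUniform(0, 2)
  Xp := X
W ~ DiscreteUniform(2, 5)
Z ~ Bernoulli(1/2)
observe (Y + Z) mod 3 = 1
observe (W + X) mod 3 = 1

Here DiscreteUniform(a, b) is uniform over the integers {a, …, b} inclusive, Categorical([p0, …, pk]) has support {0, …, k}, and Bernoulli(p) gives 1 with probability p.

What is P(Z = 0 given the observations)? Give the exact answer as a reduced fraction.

Enumerate traces; 12 have nonzero weight after conditioning:
  (Y=0, X=0, W=4, Z=1) weight 1/120
  (Y=0, X=1, W=3, Z=1) weight 1/120
  (Y=0, X=2, W=2, Z=1) weight 1/120
  (Y=0, X=2, W=5, Z=1) weight 1/120
  (Y=1, X=0, W=4, Z=0) weight 1/80
  (Y=1, X=1, W=3, Z=0) weight 1/80
  (Y=1, X=2, W=2, Z=0) weight 1/80
  (Y=1, X=2, W=5, Z=0) weight 1/80
  … 4 more
Group by Z:
  weight(Z=0) = 1/20
  weight(Z=1) = 13/192
Total weight = 1/20 + 13/192 = 113/960
P(Z=0 | obs) = 1/20 / 113/960 = 48/113
P(Z=1 | obs) = 13/192 / 113/960 = 65/113

P(Z = 0 | obs) = 48/113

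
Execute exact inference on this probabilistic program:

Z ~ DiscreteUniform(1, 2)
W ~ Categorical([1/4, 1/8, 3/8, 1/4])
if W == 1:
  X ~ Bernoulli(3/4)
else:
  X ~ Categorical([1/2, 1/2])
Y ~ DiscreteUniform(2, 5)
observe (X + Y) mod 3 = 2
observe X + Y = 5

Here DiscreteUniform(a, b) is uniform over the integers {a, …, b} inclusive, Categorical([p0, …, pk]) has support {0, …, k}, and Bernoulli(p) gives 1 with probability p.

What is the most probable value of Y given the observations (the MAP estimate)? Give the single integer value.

Enumerate traces; 16 have nonzero weight after conditioning:
  (Z=1, W=0, X=0, Y=5) weight 1/64
  (Z=1, W=0, X=1, Y=4) weight 1/64
  (Z=1, W=1, X=0, Y=5) weight 1/256
  (Z=1, W=1, X=1, Y=4) weight 3/256
  (Z=1, W=2, X=0, Y=5) weight 3/128
  (Z=1, W=2, X=1, Y=4) weight 3/128
  (Z=1, W=3, X=0, Y=5) weight 1/64
  (Z=1, W=3, X=1, Y=4) weight 1/64
  … 8 more
Group by Y:
  weight(Y=4) = 17/128
  weight(Y=5) = 15/128
Total weight = 17/128 + 15/128 = 1/4
P(Y=4 | obs) = 17/128 / 1/4 = 17/32
P(Y=5 | obs) = 15/128 / 1/4 = 15/32
argmax = 4

argmax_v P(Y = v | obs) = 4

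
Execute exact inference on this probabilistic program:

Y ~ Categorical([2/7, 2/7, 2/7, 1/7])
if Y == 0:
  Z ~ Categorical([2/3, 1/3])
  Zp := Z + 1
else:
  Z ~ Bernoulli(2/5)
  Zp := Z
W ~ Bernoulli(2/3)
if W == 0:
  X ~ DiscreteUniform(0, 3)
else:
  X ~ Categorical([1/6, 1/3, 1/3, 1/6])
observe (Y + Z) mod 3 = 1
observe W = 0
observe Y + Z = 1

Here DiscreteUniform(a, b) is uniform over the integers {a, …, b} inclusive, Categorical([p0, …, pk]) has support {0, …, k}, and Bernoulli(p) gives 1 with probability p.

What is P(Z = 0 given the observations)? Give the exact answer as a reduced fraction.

Enumerate traces; 8 have nonzero weight after conditioning:
  (Y=0, Z=1, W=0, X=0) weight 1/126
  (Y=0, Z=1, W=0, X=1) weight 1/126
  (Y=0, Z=1, W=0, X=2) weight 1/126
  (Y=0, Z=1, W=0, X=3) weight 1/126
  (Y=1, Z=0, W=0, X=0) weight 1/70
  (Y=1, Z=0, W=0, X=1) weight 1/70
  (Y=1, Z=0, W=0, X=2) weight 1/70
  (Y=1, Z=0, W=0, X=3) weight 1/70
Group by Z:
  weight(Z=0) = 2/35
  weight(Z=1) = 2/63
Total weight = 2/35 + 2/63 = 4/45
P(Z=0 | obs) = 2/35 / 4/45 = 9/14
P(Z=1 | obs) = 2/63 / 4/45 = 5/14

P(Z = 0 | obs) = 9/14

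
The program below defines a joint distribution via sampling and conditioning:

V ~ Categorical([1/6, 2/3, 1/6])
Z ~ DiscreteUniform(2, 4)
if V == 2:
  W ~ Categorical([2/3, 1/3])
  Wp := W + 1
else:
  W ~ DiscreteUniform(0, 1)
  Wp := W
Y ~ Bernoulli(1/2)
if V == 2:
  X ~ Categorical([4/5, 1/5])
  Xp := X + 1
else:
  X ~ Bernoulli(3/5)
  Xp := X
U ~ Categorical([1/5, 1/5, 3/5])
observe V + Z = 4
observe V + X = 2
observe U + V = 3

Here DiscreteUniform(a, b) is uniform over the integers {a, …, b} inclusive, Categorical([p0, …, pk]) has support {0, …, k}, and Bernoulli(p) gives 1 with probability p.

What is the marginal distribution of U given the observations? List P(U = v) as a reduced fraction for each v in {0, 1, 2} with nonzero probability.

P(U=1) = 1/10, P(U=2) = 9/10

Enumerate traces; 8 have nonzero weight after conditioning:
  (V=1, Z=3, W=0, Y=0, X=1, U=2) weight 1/50
  (V=1, Z=3, W=0, Y=1, X=1, U=2) weight 1/50
  (V=1, Z=3, W=1, Y=0, X=1, U=2) weight 1/50
  (V=1, Z=3, W=1, Y=1, X=1, U=2) weight 1/50
  (V=2, Z=2, W=0, Y=0, X=0, U=1) weight 2/675
  (V=2, Z=2, W=0, Y=1, X=0, U=1) weight 2/675
  (V=2, Z=2, W=1, Y=0, X=0, U=1) weight 1/675
  (V=2, Z=2, W=1, Y=1, X=0, U=1) weight 1/675
Group by U:
  weight(U=1) = 2/225
  weight(U=2) = 2/25
Total weight = 2/225 + 2/25 = 4/45
P(U=1 | obs) = 2/225 / 4/45 = 1/10
P(U=2 | obs) = 2/25 / 4/45 = 9/10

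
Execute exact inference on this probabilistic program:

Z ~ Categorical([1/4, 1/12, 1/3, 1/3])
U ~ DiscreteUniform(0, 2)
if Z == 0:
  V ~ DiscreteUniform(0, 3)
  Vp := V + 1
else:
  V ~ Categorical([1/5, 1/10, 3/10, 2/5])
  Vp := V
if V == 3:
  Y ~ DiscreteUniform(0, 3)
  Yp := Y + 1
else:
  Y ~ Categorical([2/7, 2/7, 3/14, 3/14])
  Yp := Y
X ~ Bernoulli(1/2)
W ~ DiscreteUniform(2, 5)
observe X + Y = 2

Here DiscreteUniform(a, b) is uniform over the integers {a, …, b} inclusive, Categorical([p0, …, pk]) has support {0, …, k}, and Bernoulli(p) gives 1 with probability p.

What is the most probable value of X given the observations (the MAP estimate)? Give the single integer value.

Enumerate traces; 384 have nonzero weight after conditioning:
  (Z=0, U=0, V=0, Y=1, X=1, W=2) weight 1/1344
  (Z=0, U=0, V=0, Y=1, X=1, W=3) weight 1/1344
  (Z=0, U=0, V=0, Y=1, X=1, W=4) weight 1/1344
  (Z=0, U=0, V=0, Y=1, X=1, W=5) weight 1/1344
  (Z=0, U=0, V=0, Y=2, X=0, W=2) weight 1/1792
  (Z=0, U=0, V=0, Y=2, X=0, W=3) weight 1/1792
  (Z=0, U=0, V=0, Y=2, X=0, W=4) weight 1/1792
  (Z=0, U=0, V=0, Y=2, X=0, W=5) weight 1/1792
  … 376 more
Group by X:
  weight(X=0) = 509/4480
  weight(X=1) = 611/4480
Total weight = 509/4480 + 611/4480 = 1/4
P(X=0 | obs) = 509/4480 / 1/4 = 509/1120
P(X=1 | obs) = 611/4480 / 1/4 = 611/1120
argmax = 1

argmax_v P(X = v | obs) = 1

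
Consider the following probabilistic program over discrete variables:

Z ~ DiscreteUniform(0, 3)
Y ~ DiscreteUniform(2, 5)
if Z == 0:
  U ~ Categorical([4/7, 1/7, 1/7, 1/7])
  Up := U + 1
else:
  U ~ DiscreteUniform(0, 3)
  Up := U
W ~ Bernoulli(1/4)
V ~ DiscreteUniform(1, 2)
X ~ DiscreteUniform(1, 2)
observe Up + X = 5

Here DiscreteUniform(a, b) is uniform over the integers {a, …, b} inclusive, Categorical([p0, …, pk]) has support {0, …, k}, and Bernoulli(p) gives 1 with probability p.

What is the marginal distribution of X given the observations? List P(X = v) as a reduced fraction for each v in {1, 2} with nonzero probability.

P(X=1) = 4/29, P(X=2) = 25/29

Enumerate traces; 80 have nonzero weight after conditioning:
  (Z=0, Y=2, U=2, W=0, V=1, X=2) weight 3/1792
  (Z=0, Y=2, U=2, W=0, V=2, X=2) weight 3/1792
  (Z=0, Y=2, U=2, W=1, V=1, X=2) weight 1/1792
  (Z=0, Y=2, U=2, W=1, V=2, X=2) weight 1/1792
  (Z=0, Y=2, U=3, W=0, V=1, X=1) weight 3/1792
  (Z=0, Y=2, U=3, W=0, V=2, X=1) weight 3/1792
  (Z=0, Y=2, U=3, W=1, V=1, X=1) weight 1/1792
  (Z=0, Y=2, U=3, W=1, V=2, X=1) weight 1/1792
  … 72 more
Group by X:
  weight(X=1) = 1/56
  weight(X=2) = 25/224
Total weight = 1/56 + 25/224 = 29/224
P(X=1 | obs) = 1/56 / 29/224 = 4/29
P(X=2 | obs) = 25/224 / 29/224 = 25/29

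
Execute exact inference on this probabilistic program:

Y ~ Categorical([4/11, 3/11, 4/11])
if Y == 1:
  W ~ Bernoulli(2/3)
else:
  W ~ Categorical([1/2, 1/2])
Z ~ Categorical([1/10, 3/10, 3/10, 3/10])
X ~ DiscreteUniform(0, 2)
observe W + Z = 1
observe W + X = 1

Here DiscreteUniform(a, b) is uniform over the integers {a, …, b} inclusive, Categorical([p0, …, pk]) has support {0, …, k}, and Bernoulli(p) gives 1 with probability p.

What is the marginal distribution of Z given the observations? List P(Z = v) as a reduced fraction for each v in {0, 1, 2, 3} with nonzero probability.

Enumerate traces; 6 have nonzero weight after conditioning:
  (Y=0, W=0, Z=1, X=1) weight 1/55
  (Y=0, W=1, Z=0, X=0) weight 1/165
  (Y=1, W=0, Z=1, X=1) weight 1/110
  (Y=1, W=1, Z=0, X=0) weight 1/165
  (Y=2, W=0, Z=1, X=1) weight 1/55
  (Y=2, W=1, Z=0, X=0) weight 1/165
Group by Z:
  weight(Z=0) = 1/55
  weight(Z=1) = 1/22
Total weight = 1/55 + 1/22 = 7/110
P(Z=0 | obs) = 1/55 / 7/110 = 2/7
P(Z=1 | obs) = 1/22 / 7/110 = 5/7

P(Z=0) = 2/7, P(Z=1) = 5/7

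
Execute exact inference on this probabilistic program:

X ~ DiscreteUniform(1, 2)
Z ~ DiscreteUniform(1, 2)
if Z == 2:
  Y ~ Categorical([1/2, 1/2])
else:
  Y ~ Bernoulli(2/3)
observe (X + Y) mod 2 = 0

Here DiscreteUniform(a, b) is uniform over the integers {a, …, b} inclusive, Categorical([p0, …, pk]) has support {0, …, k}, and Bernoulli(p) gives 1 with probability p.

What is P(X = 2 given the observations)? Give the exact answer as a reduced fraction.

Enumerate traces; 4 have nonzero weight after conditioning:
  (X=1, Z=1, Y=1) weight 1/6
  (X=1, Z=2, Y=1) weight 1/8
  (X=2, Z=1, Y=0) weight 1/12
  (X=2, Z=2, Y=0) weight 1/8
Group by X:
  weight(X=1) = 7/24
  weight(X=2) = 5/24
Total weight = 7/24 + 5/24 = 1/2
P(X=1 | obs) = 7/24 / 1/2 = 7/12
P(X=2 | obs) = 5/24 / 1/2 = 5/12

P(X = 2 | obs) = 5/12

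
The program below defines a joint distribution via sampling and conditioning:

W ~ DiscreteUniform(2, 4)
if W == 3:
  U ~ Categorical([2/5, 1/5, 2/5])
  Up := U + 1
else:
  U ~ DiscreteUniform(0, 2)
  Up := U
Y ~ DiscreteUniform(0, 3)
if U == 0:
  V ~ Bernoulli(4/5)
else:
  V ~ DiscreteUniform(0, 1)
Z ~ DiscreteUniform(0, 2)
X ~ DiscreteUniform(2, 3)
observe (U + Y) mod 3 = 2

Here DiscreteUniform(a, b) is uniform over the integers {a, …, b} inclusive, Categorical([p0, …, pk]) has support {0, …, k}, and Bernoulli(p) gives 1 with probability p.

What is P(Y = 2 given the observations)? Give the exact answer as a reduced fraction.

P(Y = 2 | obs) = 16/61

Enumerate traces; 144 have nonzero weight after conditioning:
  (W=2, U=0, Y=2, V=0, Z=0, X=2) weight 1/1080
  (W=2, U=0, Y=2, V=0, Z=0, X=3) weight 1/1080
  (W=2, U=0, Y=2, V=0, Z=1, X=2) weight 1/1080
  (W=2, U=0, Y=2, V=0, Z=1, X=3) weight 1/1080
  (W=2, U=0, Y=2, V=0, Z=2, X=2) weight 1/1080
  (W=2, U=0, Y=2, V=0, Z=2, X=3) weight 1/1080
  (W=2, U=0, Y=2, V=1, Z=0, X=2) weight 1/270
  (W=2, U=0, Y=2, V=1, Z=0, X=3) weight 1/270
  (W=2, U=1, Y=1, V=0, Z=0, X=2) weight 1/432
  (W=2, U=2, Y=0, V=0, Z=0, X=2) weight 1/432
  … 134 more
Group by Y:
  weight(Y=0) = 4/45
  weight(Y=1) = 13/180
  weight(Y=2) = 4/45
  weight(Y=3) = 4/45
Total weight = 4/45 + 13/180 + 4/45 + 4/45 = 61/180
P(Y=0 | obs) = 4/45 / 61/180 = 16/61
P(Y=1 | obs) = 13/180 / 61/180 = 13/61
P(Y=2 | obs) = 4/45 / 61/180 = 16/61
P(Y=3 | obs) = 4/45 / 61/180 = 16/61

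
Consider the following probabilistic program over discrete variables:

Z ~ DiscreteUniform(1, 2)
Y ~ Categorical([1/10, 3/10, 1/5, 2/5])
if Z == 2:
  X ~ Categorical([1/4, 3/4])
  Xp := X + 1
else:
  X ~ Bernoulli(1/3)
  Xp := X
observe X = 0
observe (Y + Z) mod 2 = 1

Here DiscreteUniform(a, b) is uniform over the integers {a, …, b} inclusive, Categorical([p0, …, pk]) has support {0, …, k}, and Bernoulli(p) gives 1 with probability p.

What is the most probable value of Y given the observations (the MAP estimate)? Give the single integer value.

argmax_v P(Y = v | obs) = 2

Enumerate traces; 4 have nonzero weight after conditioning:
  (Z=1, Y=0, X=0) weight 1/30
  (Z=1, Y=2, X=0) weight 1/15
  (Z=2, Y=1, X=0) weight 3/80
  (Z=2, Y=3, X=0) weight 1/20
Group by Y:
  weight(Y=0) = 1/30
  weight(Y=1) = 3/80
  weight(Y=2) = 1/15
  weight(Y=3) = 1/20
Total weight = 1/30 + 3/80 + 1/15 + 1/20 = 3/16
P(Y=0 | obs) = 1/30 / 3/16 = 8/45
P(Y=1 | obs) = 3/80 / 3/16 = 1/5
P(Y=2 | obs) = 1/15 / 3/16 = 16/45
P(Y=3 | obs) = 1/20 / 3/16 = 4/15
argmax = 2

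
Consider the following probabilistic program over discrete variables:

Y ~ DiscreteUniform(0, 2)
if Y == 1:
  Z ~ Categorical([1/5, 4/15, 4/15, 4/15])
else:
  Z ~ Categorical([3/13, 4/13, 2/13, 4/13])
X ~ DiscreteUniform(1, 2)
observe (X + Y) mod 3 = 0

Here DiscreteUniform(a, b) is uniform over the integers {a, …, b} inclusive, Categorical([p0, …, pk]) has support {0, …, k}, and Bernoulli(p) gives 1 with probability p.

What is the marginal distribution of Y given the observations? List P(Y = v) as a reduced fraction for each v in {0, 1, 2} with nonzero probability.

P(Y=1) = 1/2, P(Y=2) = 1/2

Enumerate traces; 8 have nonzero weight after conditioning:
  (Y=1, Z=0, X=2) weight 1/30
  (Y=1, Z=1, X=2) weight 2/45
  (Y=1, Z=2, X=2) weight 2/45
  (Y=1, Z=3, X=2) weight 2/45
  (Y=2, Z=0, X=1) weight 1/26
  (Y=2, Z=1, X=1) weight 2/39
  (Y=2, Z=2, X=1) weight 1/39
  (Y=2, Z=3, X=1) weight 2/39
Group by Y:
  weight(Y=1) = 1/6
  weight(Y=2) = 1/6
Total weight = 1/6 + 1/6 = 1/3
P(Y=1 | obs) = 1/6 / 1/3 = 1/2
P(Y=2 | obs) = 1/6 / 1/3 = 1/2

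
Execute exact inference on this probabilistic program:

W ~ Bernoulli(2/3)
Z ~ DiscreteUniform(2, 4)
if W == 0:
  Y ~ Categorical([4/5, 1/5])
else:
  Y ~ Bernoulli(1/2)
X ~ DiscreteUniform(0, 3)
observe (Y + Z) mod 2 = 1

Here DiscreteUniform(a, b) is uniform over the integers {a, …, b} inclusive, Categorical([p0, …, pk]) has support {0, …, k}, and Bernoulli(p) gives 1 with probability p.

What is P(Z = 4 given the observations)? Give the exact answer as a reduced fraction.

P(Z = 4 | obs) = 2/7

Enumerate traces; 24 have nonzero weight after conditioning:
  (W=0, Z=2, Y=1, X=0) weight 1/180
  (W=0, Z=2, Y=1, X=1) weight 1/180
  (W=0, Z=2, Y=1, X=2) weight 1/180
  (W=0, Z=2, Y=1, X=3) weight 1/180
  (W=0, Z=3, Y=0, X=0) weight 1/45
  (W=0, Z=3, Y=0, X=1) weight 1/45
  (W=0, Z=3, Y=0, X=2) weight 1/45
  (W=0, Z=3, Y=0, X=3) weight 1/45
  (W=0, Z=4, Y=1, X=0) weight 1/180
  … 15 more
Group by Z:
  weight(Z=2) = 2/15
  weight(Z=3) = 1/5
  weight(Z=4) = 2/15
Total weight = 2/15 + 1/5 + 2/15 = 7/15
P(Z=2 | obs) = 2/15 / 7/15 = 2/7
P(Z=3 | obs) = 1/5 / 7/15 = 3/7
P(Z=4 | obs) = 2/15 / 7/15 = 2/7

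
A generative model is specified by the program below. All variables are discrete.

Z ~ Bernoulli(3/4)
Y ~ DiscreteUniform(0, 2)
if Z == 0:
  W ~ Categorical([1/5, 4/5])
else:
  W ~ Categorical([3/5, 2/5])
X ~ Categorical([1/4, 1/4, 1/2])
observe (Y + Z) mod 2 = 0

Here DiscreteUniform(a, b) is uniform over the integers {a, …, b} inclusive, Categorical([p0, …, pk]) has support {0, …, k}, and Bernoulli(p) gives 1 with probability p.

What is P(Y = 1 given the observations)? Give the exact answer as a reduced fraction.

Enumerate traces; 18 have nonzero weight after conditioning:
  (Z=0, Y=0, W=0, X=0) weight 1/240
  (Z=0, Y=0, W=0, X=1) weight 1/240
  (Z=0, Y=0, W=0, X=2) weight 1/120
  (Z=0, Y=0, W=1, X=0) weight 1/60
  (Z=0, Y=0, W=1, X=1) weight 1/60
  (Z=0, Y=0, W=1, X=2) weight 1/30
  (Z=0, Y=2, W=0, X=0) weight 1/240
  (Z=0, Y=2, W=0, X=1) weight 1/240
  (Z=1, Y=1, W=0, X=0) weight 3/80
  … 9 more
Group by Y:
  weight(Y=0) = 1/12
  weight(Y=1) = 1/4
  weight(Y=2) = 1/12
Total weight = 1/12 + 1/4 + 1/12 = 5/12
P(Y=0 | obs) = 1/12 / 5/12 = 1/5
P(Y=1 | obs) = 1/4 / 5/12 = 3/5
P(Y=2 | obs) = 1/12 / 5/12 = 1/5

P(Y = 1 | obs) = 3/5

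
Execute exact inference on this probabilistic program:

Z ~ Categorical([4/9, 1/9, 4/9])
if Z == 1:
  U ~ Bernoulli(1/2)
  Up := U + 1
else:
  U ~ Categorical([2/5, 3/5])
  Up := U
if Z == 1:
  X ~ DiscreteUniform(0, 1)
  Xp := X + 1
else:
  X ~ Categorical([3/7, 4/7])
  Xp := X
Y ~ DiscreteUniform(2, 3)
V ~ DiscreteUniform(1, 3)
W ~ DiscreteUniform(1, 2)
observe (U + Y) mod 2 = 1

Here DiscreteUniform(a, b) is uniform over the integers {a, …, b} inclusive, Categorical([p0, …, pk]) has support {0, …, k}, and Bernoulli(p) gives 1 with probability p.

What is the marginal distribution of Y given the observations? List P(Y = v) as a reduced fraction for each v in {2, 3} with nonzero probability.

Enumerate traces; 72 have nonzero weight after conditioning:
  (Z=0, U=0, X=0, Y=3, V=1, W=1) weight 2/315
  (Z=0, U=0, X=0, Y=3, V=1, W=2) weight 2/315
  (Z=0, U=0, X=0, Y=3, V=2, W=1) weight 2/315
  (Z=0, U=0, X=0, Y=3, V=2, W=2) weight 2/315
  (Z=0, U=0, X=0, Y=3, V=3, W=1) weight 2/315
  (Z=0, U=0, X=0, Y=3, V=3, W=2) weight 2/315
  (Z=0, U=0, X=1, Y=3, V=1, W=1) weight 8/945
  (Z=0, U=0, X=1, Y=3, V=1, W=2) weight 8/945
  (Z=0, U=1, X=0, Y=2, V=1, W=1) weight 1/105
  … 63 more
Group by Y:
  weight(Y=2) = 53/180
  weight(Y=3) = 37/180
Total weight = 53/180 + 37/180 = 1/2
P(Y=2 | obs) = 53/180 / 1/2 = 53/90
P(Y=3 | obs) = 37/180 / 1/2 = 37/90

P(Y=2) = 53/90, P(Y=3) = 37/90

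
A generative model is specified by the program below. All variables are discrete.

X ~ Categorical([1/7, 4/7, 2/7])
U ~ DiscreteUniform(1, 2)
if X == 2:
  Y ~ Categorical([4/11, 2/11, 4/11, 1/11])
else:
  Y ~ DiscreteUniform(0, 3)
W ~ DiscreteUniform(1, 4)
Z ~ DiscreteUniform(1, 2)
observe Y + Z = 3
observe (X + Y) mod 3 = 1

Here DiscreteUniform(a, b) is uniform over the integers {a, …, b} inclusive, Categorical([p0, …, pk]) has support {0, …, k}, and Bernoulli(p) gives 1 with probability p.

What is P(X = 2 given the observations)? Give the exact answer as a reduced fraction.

Enumerate traces; 16 have nonzero weight after conditioning:
  (X=0, U=1, Y=1, W=1, Z=2) weight 1/448
  (X=0, U=1, Y=1, W=2, Z=2) weight 1/448
  (X=0, U=1, Y=1, W=3, Z=2) weight 1/448
  (X=0, U=1, Y=1, W=4, Z=2) weight 1/448
  (X=0, U=2, Y=1, W=1, Z=2) weight 1/448
  (X=0, U=2, Y=1, W=2, Z=2) weight 1/448
  (X=0, U=2, Y=1, W=3, Z=2) weight 1/448
  (X=0, U=2, Y=1, W=4, Z=2) weight 1/448
  (X=2, U=1, Y=2, W=1, Z=1) weight 1/154
  … 7 more
Group by X:
  weight(X=0) = 1/56
  weight(X=2) = 4/77
Total weight = 1/56 + 4/77 = 43/616
P(X=0 | obs) = 1/56 / 43/616 = 11/43
P(X=2 | obs) = 4/77 / 43/616 = 32/43

P(X = 2 | obs) = 32/43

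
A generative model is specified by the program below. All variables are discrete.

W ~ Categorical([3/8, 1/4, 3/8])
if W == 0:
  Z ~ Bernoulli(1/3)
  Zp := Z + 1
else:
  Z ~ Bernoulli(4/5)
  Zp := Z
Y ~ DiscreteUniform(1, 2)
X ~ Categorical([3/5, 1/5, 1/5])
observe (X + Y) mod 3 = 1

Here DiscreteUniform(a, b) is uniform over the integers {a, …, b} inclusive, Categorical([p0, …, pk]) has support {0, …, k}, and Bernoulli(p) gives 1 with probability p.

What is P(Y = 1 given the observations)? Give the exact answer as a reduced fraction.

P(Y = 1 | obs) = 3/4

Enumerate traces; 12 have nonzero weight after conditioning:
  (W=0, Z=0, Y=1, X=0) weight 3/40
  (W=0, Z=0, Y=2, X=2) weight 1/40
  (W=0, Z=1, Y=1, X=0) weight 3/80
  (W=0, Z=1, Y=2, X=2) weight 1/80
  (W=1, Z=0, Y=1, X=0) weight 3/200
  (W=1, Z=0, Y=2, X=2) weight 1/200
  (W=1, Z=1, Y=1, X=0) weight 3/50
  (W=1, Z=1, Y=2, X=2) weight 1/50
  … 4 more
Group by Y:
  weight(Y=1) = 3/10
  weight(Y=2) = 1/10
Total weight = 3/10 + 1/10 = 2/5
P(Y=1 | obs) = 3/10 / 2/5 = 3/4
P(Y=2 | obs) = 1/10 / 2/5 = 1/4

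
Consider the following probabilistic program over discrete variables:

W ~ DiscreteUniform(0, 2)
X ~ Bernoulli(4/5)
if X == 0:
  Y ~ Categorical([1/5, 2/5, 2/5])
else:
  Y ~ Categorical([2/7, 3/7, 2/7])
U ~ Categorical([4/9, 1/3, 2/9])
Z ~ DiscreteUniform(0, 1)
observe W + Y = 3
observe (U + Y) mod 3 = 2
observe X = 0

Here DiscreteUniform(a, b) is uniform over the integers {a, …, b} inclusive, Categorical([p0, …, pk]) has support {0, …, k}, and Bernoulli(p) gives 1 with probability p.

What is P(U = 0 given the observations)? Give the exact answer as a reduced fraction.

Enumerate traces; 4 have nonzero weight after conditioning:
  (W=1, X=0, Y=2, U=0, Z=0) weight 4/675
  (W=1, X=0, Y=2, U=0, Z=1) weight 4/675
  (W=2, X=0, Y=1, U=1, Z=0) weight 1/225
  (W=2, X=0, Y=1, U=1, Z=1) weight 1/225
Group by U:
  weight(U=0) = 8/675
  weight(U=1) = 2/225
Total weight = 8/675 + 2/225 = 14/675
P(U=0 | obs) = 8/675 / 14/675 = 4/7
P(U=1 | obs) = 2/225 / 14/675 = 3/7

P(U = 0 | obs) = 4/7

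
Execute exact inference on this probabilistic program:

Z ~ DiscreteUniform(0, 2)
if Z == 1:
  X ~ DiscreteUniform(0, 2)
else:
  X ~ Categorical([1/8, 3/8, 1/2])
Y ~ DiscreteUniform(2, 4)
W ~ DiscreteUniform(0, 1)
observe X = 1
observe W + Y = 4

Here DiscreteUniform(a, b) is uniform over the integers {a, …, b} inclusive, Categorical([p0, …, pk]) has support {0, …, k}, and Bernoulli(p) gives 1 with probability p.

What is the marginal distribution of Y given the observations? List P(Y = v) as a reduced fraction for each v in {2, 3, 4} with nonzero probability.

Enumerate traces; 6 have nonzero weight after conditioning:
  (Z=0, X=1, Y=3, W=1) weight 1/48
  (Z=0, X=1, Y=4, W=0) weight 1/48
  (Z=1, X=1, Y=3, W=1) weight 1/54
  (Z=1, X=1, Y=4, W=0) weight 1/54
  (Z=2, X=1, Y=3, W=1) weight 1/48
  (Z=2, X=1, Y=4, W=0) weight 1/48
Group by Y:
  weight(Y=3) = 13/216
  weight(Y=4) = 13/216
Total weight = 13/216 + 13/216 = 13/108
P(Y=3 | obs) = 13/216 / 13/108 = 1/2
P(Y=4 | obs) = 13/216 / 13/108 = 1/2

P(Y=3) = 1/2, P(Y=4) = 1/2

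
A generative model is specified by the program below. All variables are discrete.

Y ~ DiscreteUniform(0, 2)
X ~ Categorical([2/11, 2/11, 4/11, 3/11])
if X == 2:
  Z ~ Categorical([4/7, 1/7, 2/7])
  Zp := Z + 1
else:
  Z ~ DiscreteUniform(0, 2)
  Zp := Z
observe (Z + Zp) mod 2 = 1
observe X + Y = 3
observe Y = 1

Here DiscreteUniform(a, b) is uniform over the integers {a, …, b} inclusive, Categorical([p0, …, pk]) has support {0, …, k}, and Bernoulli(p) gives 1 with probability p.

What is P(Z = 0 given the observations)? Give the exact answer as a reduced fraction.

P(Z = 0 | obs) = 4/7

Enumerate traces; 3 have nonzero weight after conditioning:
  (Y=1, X=2, Z=0) weight 16/231
  (Y=1, X=2, Z=1) weight 4/231
  (Y=1, X=2, Z=2) weight 8/231
Group by Z:
  weight(Z=0) = 16/231
  weight(Z=1) = 4/231
  weight(Z=2) = 8/231
Total weight = 16/231 + 4/231 + 8/231 = 4/33
P(Z=0 | obs) = 16/231 / 4/33 = 4/7
P(Z=1 | obs) = 4/231 / 4/33 = 1/7
P(Z=2 | obs) = 8/231 / 4/33 = 2/7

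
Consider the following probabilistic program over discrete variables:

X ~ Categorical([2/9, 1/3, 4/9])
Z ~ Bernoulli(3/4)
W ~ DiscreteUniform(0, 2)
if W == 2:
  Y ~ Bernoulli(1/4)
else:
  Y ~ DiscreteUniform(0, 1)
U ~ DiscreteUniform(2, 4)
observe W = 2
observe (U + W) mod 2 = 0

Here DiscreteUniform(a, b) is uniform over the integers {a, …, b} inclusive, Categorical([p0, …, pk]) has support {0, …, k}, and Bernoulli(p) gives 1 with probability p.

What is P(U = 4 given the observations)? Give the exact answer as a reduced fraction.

P(U = 4 | obs) = 1/2

Enumerate traces; 24 have nonzero weight after conditioning:
  (X=0, Z=0, W=2, Y=0, U=2) weight 1/216
  (X=0, Z=0, W=2, Y=0, U=4) weight 1/216
  (X=0, Z=0, W=2, Y=1, U=2) weight 1/648
  (X=0, Z=0, W=2, Y=1, U=4) weight 1/648
  (X=0, Z=1, W=2, Y=0, U=2) weight 1/72
  (X=0, Z=1, W=2, Y=0, U=4) weight 1/72
  (X=0, Z=1, W=2, Y=1, U=2) weight 1/216
  (X=0, Z=1, W=2, Y=1, U=4) weight 1/216
  … 16 more
Group by U:
  weight(U=2) = 1/9
  weight(U=4) = 1/9
Total weight = 1/9 + 1/9 = 2/9
P(U=2 | obs) = 1/9 / 2/9 = 1/2
P(U=4 | obs) = 1/9 / 2/9 = 1/2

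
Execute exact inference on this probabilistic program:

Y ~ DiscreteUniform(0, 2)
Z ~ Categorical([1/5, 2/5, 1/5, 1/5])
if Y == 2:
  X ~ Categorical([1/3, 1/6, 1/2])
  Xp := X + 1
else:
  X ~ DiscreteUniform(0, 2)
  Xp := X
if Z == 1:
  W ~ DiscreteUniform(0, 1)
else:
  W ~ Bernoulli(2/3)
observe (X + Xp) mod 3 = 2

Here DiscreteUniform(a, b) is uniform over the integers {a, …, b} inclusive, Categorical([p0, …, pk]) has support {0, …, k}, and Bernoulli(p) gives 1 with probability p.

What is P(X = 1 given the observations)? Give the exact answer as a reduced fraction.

P(X = 1 | obs) = 4/7

Enumerate traces; 24 have nonzero weight after conditioning:
  (Y=0, Z=0, X=1, W=0) weight 1/135
  (Y=0, Z=0, X=1, W=1) weight 2/135
  (Y=0, Z=1, X=1, W=0) weight 1/45
  (Y=0, Z=1, X=1, W=1) weight 1/45
  (Y=0, Z=2, X=1, W=0) weight 1/135
  (Y=0, Z=2, X=1, W=1) weight 2/135
  (Y=0, Z=3, X=1, W=0) weight 1/135
  (Y=0, Z=3, X=1, W=1) weight 2/135
  (Y=2, Z=0, X=2, W=0) weight 1/90
  … 15 more
Group by X:
  weight(X=1) = 2/9
  weight(X=2) = 1/6
Total weight = 2/9 + 1/6 = 7/18
P(X=1 | obs) = 2/9 / 7/18 = 4/7
P(X=2 | obs) = 1/6 / 7/18 = 3/7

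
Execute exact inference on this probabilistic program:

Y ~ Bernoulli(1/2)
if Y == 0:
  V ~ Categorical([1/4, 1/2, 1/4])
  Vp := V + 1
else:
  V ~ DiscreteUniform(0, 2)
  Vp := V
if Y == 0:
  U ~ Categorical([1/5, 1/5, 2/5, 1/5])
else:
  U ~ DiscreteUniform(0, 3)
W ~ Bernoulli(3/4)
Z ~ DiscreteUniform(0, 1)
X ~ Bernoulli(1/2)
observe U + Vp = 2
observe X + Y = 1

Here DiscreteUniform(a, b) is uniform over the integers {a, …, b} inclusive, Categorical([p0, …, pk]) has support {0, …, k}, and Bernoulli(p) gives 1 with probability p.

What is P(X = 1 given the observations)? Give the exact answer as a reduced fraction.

Enumerate traces; 20 have nonzero weight after conditioning:
  (Y=0, V=0, U=1, W=0, Z=0, X=1) weight 1/640
  (Y=0, V=0, U=1, W=0, Z=1, X=1) weight 1/640
  (Y=0, V=0, U=1, W=1, Z=0, X=1) weight 3/640
  (Y=0, V=0, U=1, W=1, Z=1, X=1) weight 3/640
  (Y=0, V=1, U=0, W=0, Z=0, X=1) weight 1/320
  (Y=0, V=1, U=0, W=0, Z=1, X=1) weight 1/320
  (Y=0, V=1, U=0, W=1, Z=0, X=1) weight 3/320
  (Y=0, V=1, U=0, W=1, Z=1, X=1) weight 3/320
  (Y=1, V=0, U=2, W=0, Z=0, X=0) weight 1/384
  … 11 more
Group by X:
  weight(X=0) = 1/16
  weight(X=1) = 3/80
Total weight = 1/16 + 3/80 = 1/10
P(X=0 | obs) = 1/16 / 1/10 = 5/8
P(X=1 | obs) = 3/80 / 1/10 = 3/8

P(X = 1 | obs) = 3/8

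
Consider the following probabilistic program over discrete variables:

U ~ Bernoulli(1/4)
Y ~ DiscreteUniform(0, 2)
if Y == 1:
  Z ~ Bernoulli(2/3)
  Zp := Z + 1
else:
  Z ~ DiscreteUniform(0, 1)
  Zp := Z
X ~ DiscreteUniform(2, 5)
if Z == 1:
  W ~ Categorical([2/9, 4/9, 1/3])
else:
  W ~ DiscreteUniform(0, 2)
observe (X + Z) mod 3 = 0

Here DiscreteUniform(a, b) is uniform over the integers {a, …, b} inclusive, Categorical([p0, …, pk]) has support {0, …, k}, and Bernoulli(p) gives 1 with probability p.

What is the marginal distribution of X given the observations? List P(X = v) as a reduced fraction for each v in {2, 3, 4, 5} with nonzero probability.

P(X=2) = 5/14, P(X=3) = 2/7, P(X=5) = 5/14

Enumerate traces; 54 have nonzero weight after conditioning:
  (U=0, Y=0, Z=0, X=3, W=0) weight 1/96
  (U=0, Y=0, Z=0, X=3, W=1) weight 1/96
  (U=0, Y=0, Z=0, X=3, W=2) weight 1/96
  (U=0, Y=0, Z=1, X=2, W=0) weight 1/144
  (U=0, Y=0, Z=1, X=2, W=1) weight 1/72
  (U=0, Y=0, Z=1, X=2, W=2) weight 1/96
  (U=0, Y=0, Z=1, X=5, W=0) weight 1/144
  (U=0, Y=0, Z=1, X=5, W=1) weight 1/72
  … 46 more
Group by X:
  weight(X=2) = 5/36
  weight(X=3) = 1/9
  weight(X=5) = 5/36
Total weight = 5/36 + 1/9 + 5/36 = 7/18
P(X=2 | obs) = 5/36 / 7/18 = 5/14
P(X=3 | obs) = 1/9 / 7/18 = 2/7
P(X=5 | obs) = 5/36 / 7/18 = 5/14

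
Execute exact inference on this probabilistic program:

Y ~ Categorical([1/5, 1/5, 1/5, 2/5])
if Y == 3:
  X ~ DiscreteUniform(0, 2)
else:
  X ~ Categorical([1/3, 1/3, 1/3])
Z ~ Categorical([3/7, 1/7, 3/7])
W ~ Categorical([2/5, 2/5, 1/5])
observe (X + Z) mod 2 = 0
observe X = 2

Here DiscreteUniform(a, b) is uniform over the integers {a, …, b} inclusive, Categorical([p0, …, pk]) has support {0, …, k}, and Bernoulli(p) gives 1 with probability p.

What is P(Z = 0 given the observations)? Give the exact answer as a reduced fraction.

Enumerate traces; 24 have nonzero weight after conditioning:
  (Y=0, X=2, Z=0, W=0) weight 2/175
  (Y=0, X=2, Z=0, W=1) weight 2/175
  (Y=0, X=2, Z=0, W=2) weight 1/175
  (Y=0, X=2, Z=2, W=0) weight 2/175
  (Y=0, X=2, Z=2, W=1) weight 2/175
  (Y=0, X=2, Z=2, W=2) weight 1/175
  (Y=1, X=2, Z=0, W=0) weight 2/175
  (Y=1, X=2, Z=0, W=1) weight 2/175
  … 16 more
Group by Z:
  weight(Z=0) = 1/7
  weight(Z=2) = 1/7
Total weight = 1/7 + 1/7 = 2/7
P(Z=0 | obs) = 1/7 / 2/7 = 1/2
P(Z=2 | obs) = 1/7 / 2/7 = 1/2

P(Z = 0 | obs) = 1/2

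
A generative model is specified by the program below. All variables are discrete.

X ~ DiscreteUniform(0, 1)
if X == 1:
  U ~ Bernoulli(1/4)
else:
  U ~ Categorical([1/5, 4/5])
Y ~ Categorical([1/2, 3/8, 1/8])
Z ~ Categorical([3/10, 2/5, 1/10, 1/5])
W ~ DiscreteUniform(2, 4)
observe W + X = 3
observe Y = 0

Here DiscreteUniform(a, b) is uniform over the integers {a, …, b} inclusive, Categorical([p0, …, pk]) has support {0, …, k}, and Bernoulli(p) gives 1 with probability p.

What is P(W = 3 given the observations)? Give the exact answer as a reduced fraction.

P(W = 3 | obs) = 1/2

Enumerate traces; 16 have nonzero weight after conditioning:
  (X=0, U=0, Y=0, Z=0, W=3) weight 1/200
  (X=0, U=0, Y=0, Z=1, W=3) weight 1/150
  (X=0, U=0, Y=0, Z=2, W=3) weight 1/600
  (X=0, U=0, Y=0, Z=3, W=3) weight 1/300
  (X=0, U=1, Y=0, Z=0, W=3) weight 1/50
  (X=0, U=1, Y=0, Z=1, W=3) weight 2/75
  (X=0, U=1, Y=0, Z=2, W=3) weight 1/150
  (X=0, U=1, Y=0, Z=3, W=3) weight 1/75
  (X=1, U=0, Y=0, Z=0, W=2) weight 3/160
  … 7 more
Group by W:
  weight(W=2) = 1/12
  weight(W=3) = 1/12
Total weight = 1/12 + 1/12 = 1/6
P(W=2 | obs) = 1/12 / 1/6 = 1/2
P(W=3 | obs) = 1/12 / 1/6 = 1/2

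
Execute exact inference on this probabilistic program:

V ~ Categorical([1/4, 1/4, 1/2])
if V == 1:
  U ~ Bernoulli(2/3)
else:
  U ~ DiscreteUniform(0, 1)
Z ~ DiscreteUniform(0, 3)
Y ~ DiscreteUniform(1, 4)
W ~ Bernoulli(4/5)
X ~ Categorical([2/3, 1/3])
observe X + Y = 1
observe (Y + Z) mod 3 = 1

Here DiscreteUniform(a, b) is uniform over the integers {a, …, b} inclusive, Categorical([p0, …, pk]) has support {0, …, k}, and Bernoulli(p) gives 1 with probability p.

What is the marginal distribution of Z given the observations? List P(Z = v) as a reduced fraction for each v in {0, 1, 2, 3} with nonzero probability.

Enumerate traces; 24 have nonzero weight after conditioning:
  (V=0, U=0, Z=0, Y=1, W=0, X=0) weight 1/960
  (V=0, U=0, Z=0, Y=1, W=1, X=0) weight 1/240
  (V=0, U=0, Z=3, Y=1, W=0, X=0) weight 1/960
  (V=0, U=0, Z=3, Y=1, W=1, X=0) weight 1/240
  (V=0, U=1, Z=0, Y=1, W=0, X=0) weight 1/960
  (V=0, U=1, Z=0, Y=1, W=1, X=0) weight 1/240
  (V=0, U=1, Z=3, Y=1, W=0, X=0) weight 1/960
  (V=0, U=1, Z=3, Y=1, W=1, X=0) weight 1/240
  … 16 more
Group by Z:
  weight(Z=0) = 1/24
  weight(Z=3) = 1/24
Total weight = 1/24 + 1/24 = 1/12
P(Z=0 | obs) = 1/24 / 1/12 = 1/2
P(Z=3 | obs) = 1/24 / 1/12 = 1/2

P(Z=0) = 1/2, P(Z=3) = 1/2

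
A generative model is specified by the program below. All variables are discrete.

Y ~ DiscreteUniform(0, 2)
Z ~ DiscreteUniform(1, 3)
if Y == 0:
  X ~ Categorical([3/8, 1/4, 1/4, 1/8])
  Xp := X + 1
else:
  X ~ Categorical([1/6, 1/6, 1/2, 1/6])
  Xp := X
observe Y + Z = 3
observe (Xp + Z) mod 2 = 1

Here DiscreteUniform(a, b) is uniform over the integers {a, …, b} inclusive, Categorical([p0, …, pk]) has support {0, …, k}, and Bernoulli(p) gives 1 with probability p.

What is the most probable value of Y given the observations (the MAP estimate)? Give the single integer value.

argmax_v P(Y = v | obs) = 2

Enumerate traces; 6 have nonzero weight after conditioning:
  (Y=0, Z=3, X=1) weight 1/36
  (Y=0, Z=3, X=3) weight 1/72
  (Y=1, Z=2, X=1) weight 1/54
  (Y=1, Z=2, X=3) weight 1/54
  (Y=2, Z=1, X=0) weight 1/54
  (Y=2, Z=1, X=2) weight 1/18
Group by Y:
  weight(Y=0) = 1/24
  weight(Y=1) = 1/27
  weight(Y=2) = 2/27
Total weight = 1/24 + 1/27 + 2/27 = 11/72
P(Y=0 | obs) = 1/24 / 11/72 = 3/11
P(Y=1 | obs) = 1/27 / 11/72 = 8/33
P(Y=2 | obs) = 2/27 / 11/72 = 16/33
argmax = 2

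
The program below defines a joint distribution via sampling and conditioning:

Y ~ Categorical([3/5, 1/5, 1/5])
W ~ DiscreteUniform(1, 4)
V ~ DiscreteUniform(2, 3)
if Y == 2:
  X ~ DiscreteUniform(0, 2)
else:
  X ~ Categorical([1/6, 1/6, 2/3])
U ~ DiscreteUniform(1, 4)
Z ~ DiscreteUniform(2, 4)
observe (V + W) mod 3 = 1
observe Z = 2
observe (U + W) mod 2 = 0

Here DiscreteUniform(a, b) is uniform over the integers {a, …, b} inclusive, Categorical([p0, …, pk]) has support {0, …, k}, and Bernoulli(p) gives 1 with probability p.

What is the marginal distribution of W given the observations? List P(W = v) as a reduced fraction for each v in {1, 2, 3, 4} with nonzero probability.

Enumerate traces; 54 have nonzero weight after conditioning:
  (Y=0, W=1, V=3, X=0, U=1, Z=2) weight 1/960
  (Y=0, W=1, V=3, X=0, U=3, Z=2) weight 1/960
  (Y=0, W=1, V=3, X=1, U=1, Z=2) weight 1/960
  (Y=0, W=1, V=3, X=1, U=3, Z=2) weight 1/960
  (Y=0, W=1, V=3, X=2, U=1, Z=2) weight 1/240
  (Y=0, W=1, V=3, X=2, U=3, Z=2) weight 1/240
  (Y=0, W=2, V=2, X=0, U=2, Z=2) weight 1/960
  (Y=0, W=2, V=2, X=0, U=4, Z=2) weight 1/960
  (Y=0, W=4, V=3, X=0, U=2, Z=2) weight 1/960
  … 45 more
Group by W:
  weight(W=1) = 1/48
  weight(W=2) = 1/48
  weight(W=4) = 1/48
Total weight = 1/48 + 1/48 + 1/48 = 1/16
P(W=1 | obs) = 1/48 / 1/16 = 1/3
P(W=2 | obs) = 1/48 / 1/16 = 1/3
P(W=4 | obs) = 1/48 / 1/16 = 1/3

P(W=1) = 1/3, P(W=2) = 1/3, P(W=4) = 1/3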